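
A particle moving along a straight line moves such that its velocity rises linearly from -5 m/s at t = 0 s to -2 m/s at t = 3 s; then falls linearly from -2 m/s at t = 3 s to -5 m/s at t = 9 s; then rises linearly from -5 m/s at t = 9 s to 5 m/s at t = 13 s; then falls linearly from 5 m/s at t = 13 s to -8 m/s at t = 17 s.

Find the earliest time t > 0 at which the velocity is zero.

v changes sign on 9–13 s (from -5 to 5); the graph is linear there, so v = 0 at t = 9 + (5)·(13 − 9)/(5 − -5) = 11 s.

t = 11 s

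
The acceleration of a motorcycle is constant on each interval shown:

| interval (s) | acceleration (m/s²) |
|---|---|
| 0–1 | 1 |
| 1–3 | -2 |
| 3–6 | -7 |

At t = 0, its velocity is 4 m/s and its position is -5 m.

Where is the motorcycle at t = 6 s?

-23 m

On each constant-a segment, Δv = aΔt and Δx = v₀Δt + ½aΔt²; chain segment to segment.
0–1 s: v starts 4 m/s; Δx = 4·1 + ½·1·1² = 4.5 m; v ends 5 m/s.
1–3 s: v starts 5 m/s; Δx = 5·2 + ½·-2·2² = 6 m; v ends 1 m/s.
3–6 s: v starts 1 m/s; Δx = 1·3 + ½·-7·3² = -28.5 m; v ends -20 m/s.
x(6) = -5 + Σ Δx = -23 m.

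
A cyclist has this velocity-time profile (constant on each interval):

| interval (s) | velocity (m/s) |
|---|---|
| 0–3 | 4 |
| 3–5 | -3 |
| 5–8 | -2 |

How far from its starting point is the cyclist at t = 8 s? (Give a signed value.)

Displacement is the signed area under the v-t curve.
0–3 s: 4 × 3 = 12 m
3–5 s: -3 × 2 = -6 m
5–8 s: -2 × 3 = -6 m
Net displacement = 0 m

0 m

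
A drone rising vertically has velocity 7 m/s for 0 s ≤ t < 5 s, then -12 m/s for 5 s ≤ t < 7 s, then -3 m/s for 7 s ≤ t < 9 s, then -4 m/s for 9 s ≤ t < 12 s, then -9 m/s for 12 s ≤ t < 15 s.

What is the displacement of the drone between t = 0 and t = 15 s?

-34 m

Net displacement equals the area under the velocity-time graph (areas below the axis count negative).
0–5 s: 7 × 5 = 35 m
5–7 s: -12 × 2 = -24 m
7–9 s: -3 × 2 = -6 m
9–12 s: -4 × 3 = -12 m
12–15 s: -9 × 3 = -27 m
Net displacement = -34 m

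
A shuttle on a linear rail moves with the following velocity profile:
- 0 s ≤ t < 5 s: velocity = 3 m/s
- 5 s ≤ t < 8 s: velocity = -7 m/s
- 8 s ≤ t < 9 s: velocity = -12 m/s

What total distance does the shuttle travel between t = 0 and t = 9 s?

48 m

Total distance travelled is ∫|v| dt — sum the magnitudes of each area piece.
0–5 s: |3| × 5 = 15 m
5–8 s: |-7| × 3 = 21 m
8–9 s: |-12| × 1 = 12 m
Total distance = 48 m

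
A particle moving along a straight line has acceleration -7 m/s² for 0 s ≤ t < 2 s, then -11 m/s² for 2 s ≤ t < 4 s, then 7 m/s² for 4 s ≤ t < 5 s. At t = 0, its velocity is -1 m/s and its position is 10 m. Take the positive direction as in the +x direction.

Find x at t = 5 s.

On each constant-a segment, Δv = aΔt and Δx = v₀Δt + ½aΔt²; chain segment to segment.
0–2 s: v starts -1 m/s; Δx = -1·2 + ½·-7·2² = -16 m; v ends -15 m/s.
2–4 s: v starts -15 m/s; Δx = -15·2 + ½·-11·2² = -52 m; v ends -37 m/s.
4–5 s: v starts -37 m/s; Δx = -37·1 + ½·7·1² = -33.5 m; v ends -30 m/s.
x(5) = 10 + Σ Δx = -91.5 m.

-91.5 m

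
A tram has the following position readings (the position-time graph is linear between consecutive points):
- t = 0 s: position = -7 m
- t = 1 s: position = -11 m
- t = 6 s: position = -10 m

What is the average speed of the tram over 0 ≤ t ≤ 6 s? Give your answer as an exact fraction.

5/6 m/s

Average speed = (total path length)/(elapsed time); on a piecewise-linear x-t graph the path length is Σ|Δx|.
0–1 s: |Δx| = |-11 − -7| = 4 m
1–6 s: |Δx| = |-10 − -11| = 1 m
Total path = 5 m; average speed = 5/6 = 5/6 m/s.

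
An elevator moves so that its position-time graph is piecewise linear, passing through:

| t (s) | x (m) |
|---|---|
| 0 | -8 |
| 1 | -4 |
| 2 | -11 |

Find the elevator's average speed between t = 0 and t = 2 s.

Average speed = (total path length)/(elapsed time); on a piecewise-linear x-t graph the path length is Σ|Δx|.
0–1 s: |Δx| = |-4 − -8| = 4 m
1–2 s: |Δx| = |-11 − -4| = 7 m
Total path = 11 m; average speed = 11/2 = 5.5 m/s.

5.5 m/s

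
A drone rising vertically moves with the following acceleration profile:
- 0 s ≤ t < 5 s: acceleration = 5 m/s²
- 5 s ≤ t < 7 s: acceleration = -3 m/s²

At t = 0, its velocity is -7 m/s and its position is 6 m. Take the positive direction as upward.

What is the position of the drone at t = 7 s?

63.5 m

On each constant-a segment, Δv = aΔt and Δx = v₀Δt + ½aΔt²; chain segment to segment.
0–5 s: v starts -7 m/s; Δx = -7·5 + ½·5·5² = 27.5 m; v ends 18 m/s.
5–7 s: v starts 18 m/s; Δx = 18·2 + ½·-3·2² = 30 m; v ends 12 m/s.
x(7) = 6 + Σ Δx = 63.5 m.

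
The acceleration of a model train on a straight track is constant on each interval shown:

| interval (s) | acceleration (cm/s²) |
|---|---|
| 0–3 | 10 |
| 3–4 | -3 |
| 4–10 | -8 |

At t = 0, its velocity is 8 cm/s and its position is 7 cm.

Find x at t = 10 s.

On each constant-a segment, Δv = aΔt and Δx = v₀Δt + ½aΔt²; chain segment to segment.
0–3 s: v starts 8 cm/s; Δx = 8·3 + ½·10·3² = 69 cm; v ends 38 cm/s.
3–4 s: v starts 38 cm/s; Δx = 38·1 + ½·-3·1² = 36.5 cm; v ends 35 cm/s.
4–10 s: v starts 35 cm/s; Δx = 35·6 + ½·-8·6² = 66 cm; v ends -13 cm/s.
x(10) = 7 + Σ Δx = 178.5 cm.

178.5 cm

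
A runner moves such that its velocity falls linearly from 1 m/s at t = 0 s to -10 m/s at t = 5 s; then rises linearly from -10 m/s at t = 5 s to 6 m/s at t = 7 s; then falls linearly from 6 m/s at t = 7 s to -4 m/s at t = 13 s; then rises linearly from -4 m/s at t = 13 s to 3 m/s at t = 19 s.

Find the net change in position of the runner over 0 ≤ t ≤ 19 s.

Net displacement equals the area under the velocity-time graph (areas below the axis count negative).
0–5 s: ½(1 + -10)(5) = -22.5 m
5–7 s: ½(-10 + 6)(2) = -4 m
7–13 s: ½(6 + -4)(6) = 6 m
13–19 s: ½(-4 + 3)(6) = -3 m
Net displacement = -23.5 m

-23.5 m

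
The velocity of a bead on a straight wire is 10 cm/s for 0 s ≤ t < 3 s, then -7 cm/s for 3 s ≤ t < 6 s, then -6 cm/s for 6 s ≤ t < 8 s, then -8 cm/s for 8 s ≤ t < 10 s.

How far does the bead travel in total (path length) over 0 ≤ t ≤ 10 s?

79 cm

Total distance travelled is ∫|v| dt — sum the magnitudes of each area piece.
0–3 s: |10| × 3 = 30 cm
3–6 s: |-7| × 3 = 21 cm
6–8 s: |-6| × 2 = 12 cm
8–10 s: |-8| × 2 = 16 cm
Total distance = 79 cm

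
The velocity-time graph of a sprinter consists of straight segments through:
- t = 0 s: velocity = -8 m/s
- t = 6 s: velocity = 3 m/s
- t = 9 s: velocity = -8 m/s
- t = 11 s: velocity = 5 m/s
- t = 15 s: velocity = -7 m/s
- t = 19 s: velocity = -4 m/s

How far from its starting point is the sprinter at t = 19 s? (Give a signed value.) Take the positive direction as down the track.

-51.5 m

Net displacement equals the area under the velocity-time graph (areas below the axis count negative).
0–6 s: ½(-8 + 3)(6) = -15 m
6–9 s: ½(3 + -8)(3) = -7.5 m
9–11 s: ½(-8 + 5)(2) = -3 m
11–15 s: ½(5 + -7)(4) = -4 m
15–19 s: ½(-7 + -4)(4) = -22 m
Net displacement = -51.5 m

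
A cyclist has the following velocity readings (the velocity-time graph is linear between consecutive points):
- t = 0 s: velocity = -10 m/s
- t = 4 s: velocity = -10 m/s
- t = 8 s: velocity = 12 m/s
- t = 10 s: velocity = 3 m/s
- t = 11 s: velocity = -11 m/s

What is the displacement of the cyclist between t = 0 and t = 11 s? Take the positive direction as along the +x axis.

-25 m

Displacement is the signed area under the v-t curve.
0–4 s: -10 × 4 = -40 m
4–8 s: ½(-10 + 12)(4) = 4 m
8–10 s: ½(12 + 3)(2) = 15 m
10–11 s: ½(3 + -11)(1) = -4 m
Net displacement = -25 m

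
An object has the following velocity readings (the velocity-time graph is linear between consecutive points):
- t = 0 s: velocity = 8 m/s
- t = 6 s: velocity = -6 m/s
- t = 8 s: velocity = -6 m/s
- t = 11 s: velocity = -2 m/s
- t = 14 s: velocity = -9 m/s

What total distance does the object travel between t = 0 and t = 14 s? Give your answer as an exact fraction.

Total distance travelled is ∫|v| dt — sum the magnitudes of each area piece.
0–6 s: v = 0 at t = 24/7 s; triangle areas 96/7 + 54/7 = 150/7 m
6–8 s: |-6| × 2 = 12 m
8–11 s: |½(-6 + -2)(3)| = 12 m
11–14 s: |½(-2 + -9)(3)| = 16.5 m
Total distance = 867/14 m

867/14 m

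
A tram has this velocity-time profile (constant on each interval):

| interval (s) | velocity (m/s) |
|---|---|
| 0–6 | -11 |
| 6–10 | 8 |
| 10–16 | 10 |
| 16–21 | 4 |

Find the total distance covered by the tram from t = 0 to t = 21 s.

Total distance travelled is ∫|v| dt — sum the magnitudes of each area piece.
0–6 s: |-11| × 6 = 66 m
6–10 s: |8| × 4 = 32 m
10–16 s: |10| × 6 = 60 m
16–21 s: |4| × 5 = 20 m
Total distance = 178 m

178 m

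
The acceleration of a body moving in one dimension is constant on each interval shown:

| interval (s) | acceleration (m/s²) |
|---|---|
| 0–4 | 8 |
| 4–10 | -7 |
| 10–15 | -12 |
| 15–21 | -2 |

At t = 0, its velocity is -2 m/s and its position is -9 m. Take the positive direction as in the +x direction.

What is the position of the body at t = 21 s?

-577 m

On each constant-a segment, Δv = aΔt and Δx = v₀Δt + ½aΔt²; chain segment to segment.
0–4 s: v starts -2 m/s; Δx = -2·4 + ½·8·4² = 56 m; v ends 30 m/s.
4–10 s: v starts 30 m/s; Δx = 30·6 + ½·-7·6² = 54 m; v ends -12 m/s.
10–15 s: v starts -12 m/s; Δx = -12·5 + ½·-12·5² = -210 m; v ends -72 m/s.
15–21 s: v starts -72 m/s; Δx = -72·6 + ½·-2·6² = -468 m; v ends -84 m/s.
x(21) = -9 + Σ Δx = -577 m.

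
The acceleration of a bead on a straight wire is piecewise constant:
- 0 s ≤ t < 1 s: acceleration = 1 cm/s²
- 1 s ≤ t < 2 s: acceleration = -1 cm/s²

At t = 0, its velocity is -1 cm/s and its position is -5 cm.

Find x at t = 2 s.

-6 cm

On each constant-a segment, Δv = aΔt and Δx = v₀Δt + ½aΔt²; chain segment to segment.
0–1 s: v starts -1 cm/s; Δx = -1·1 + ½·1·1² = -0.5 cm; v ends 0 cm/s.
1–2 s: v starts 0 cm/s; Δx = 0·1 + ½·-1·1² = -0.5 cm; v ends -1 cm/s.
x(2) = -5 + Σ Δx = -6 cm.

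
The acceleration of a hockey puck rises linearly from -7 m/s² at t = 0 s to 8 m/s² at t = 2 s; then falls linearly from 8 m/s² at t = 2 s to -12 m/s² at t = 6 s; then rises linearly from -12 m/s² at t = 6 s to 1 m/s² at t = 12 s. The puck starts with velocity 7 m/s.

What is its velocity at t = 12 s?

-33 m/s

Δv equals the area under the a-t graph; then v = v₀ + Δv.
0–2 s: ½(-7 + 8)(2) = 1 m/s
2–6 s: ½(8 + -12)(4) = -8 m/s
6–12 s: ½(-12 + 1)(6) = -33 m/s
Δv = -40 m/s, so v(12) = 7 + (-40) = -33 m/s.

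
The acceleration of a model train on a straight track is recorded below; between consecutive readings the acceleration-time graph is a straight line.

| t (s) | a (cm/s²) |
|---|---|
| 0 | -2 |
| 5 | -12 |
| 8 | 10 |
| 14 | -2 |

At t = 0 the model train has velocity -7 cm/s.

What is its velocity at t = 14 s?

Δv equals the area under the a-t graph; then v = v₀ + Δv.
0–5 s: ½(-2 + -12)(5) = -35 cm/s
5–8 s: ½(-12 + 10)(3) = -3 cm/s
8–14 s: ½(10 + -2)(6) = 24 cm/s
Δv = -14 cm/s, so v(14) = -7 + (-14) = -21 cm/s.

-21 cm/s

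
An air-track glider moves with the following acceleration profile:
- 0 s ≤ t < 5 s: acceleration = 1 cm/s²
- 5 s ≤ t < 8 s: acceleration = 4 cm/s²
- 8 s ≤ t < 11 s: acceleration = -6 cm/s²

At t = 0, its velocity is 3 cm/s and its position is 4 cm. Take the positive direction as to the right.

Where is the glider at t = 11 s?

106.5 cm

On each constant-a segment, Δv = aΔt and Δx = v₀Δt + ½aΔt²; chain segment to segment.
0–5 s: v starts 3 cm/s; Δx = 3·5 + ½·1·5² = 27.5 cm; v ends 8 cm/s.
5–8 s: v starts 8 cm/s; Δx = 8·3 + ½·4·3² = 42 cm; v ends 20 cm/s.
8–11 s: v starts 20 cm/s; Δx = 20·3 + ½·-6·3² = 33 cm; v ends 2 cm/s.
x(11) = 4 + Σ Δx = 106.5 cm.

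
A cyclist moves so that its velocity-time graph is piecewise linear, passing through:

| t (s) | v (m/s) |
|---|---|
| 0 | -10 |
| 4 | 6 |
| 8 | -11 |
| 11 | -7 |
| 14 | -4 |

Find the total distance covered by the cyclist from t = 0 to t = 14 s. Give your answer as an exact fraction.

Distance (not displacement) is the total path length: add the absolute areas under v-t.
0–4 s: v = 0 at t = 2.5 s; triangle areas 12.5 + 4.5 = 17 m
4–8 s: v = 0 at t = 92/17 s; triangle areas 72/17 + 242/17 = 314/17 m
8–11 s: |½(-11 + -7)(3)| = 27 m
11–14 s: |½(-7 + -4)(3)| = 16.5 m
Total distance = 2685/34 m

2685/34 m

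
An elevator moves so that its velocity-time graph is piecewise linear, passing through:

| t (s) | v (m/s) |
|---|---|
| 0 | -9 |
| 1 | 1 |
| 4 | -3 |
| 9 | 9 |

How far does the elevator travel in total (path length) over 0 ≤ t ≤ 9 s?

Total distance travelled is ∫|v| dt — sum the magnitudes of each area piece.
0–1 s: v = 0 at t = 0.9 s; triangle areas 4.05 + 0.05 = 4.1 m
1–4 s: v = 0 at t = 1.75 s; triangle areas 0.375 + 3.375 = 3.75 m
4–9 s: v = 0 at t = 5.25 s; triangle areas 1.875 + 16.875 = 18.75 m
Total distance = 26.6 m

26.6 m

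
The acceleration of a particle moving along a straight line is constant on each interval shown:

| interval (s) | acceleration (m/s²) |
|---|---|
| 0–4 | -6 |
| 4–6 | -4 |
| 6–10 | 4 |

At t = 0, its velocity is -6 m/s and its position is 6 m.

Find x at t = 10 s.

-254 m

On each constant-a segment, Δv = aΔt and Δx = v₀Δt + ½aΔt²; chain segment to segment.
0–4 s: v starts -6 m/s; Δx = -6·4 + ½·-6·4² = -72 m; v ends -30 m/s.
4–6 s: v starts -30 m/s; Δx = -30·2 + ½·-4·2² = -68 m; v ends -38 m/s.
6–10 s: v starts -38 m/s; Δx = -38·4 + ½·4·4² = -120 m; v ends -22 m/s.
x(10) = 6 + Σ Δx = -254 m.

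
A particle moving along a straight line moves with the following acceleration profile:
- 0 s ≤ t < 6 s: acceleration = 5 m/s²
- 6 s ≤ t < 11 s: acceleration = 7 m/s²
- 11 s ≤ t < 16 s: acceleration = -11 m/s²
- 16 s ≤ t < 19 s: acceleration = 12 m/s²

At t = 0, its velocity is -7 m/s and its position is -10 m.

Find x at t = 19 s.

On each constant-a segment, Δv = aΔt and Δx = v₀Δt + ½aΔt²; chain segment to segment.
0–6 s: v starts -7 m/s; Δx = -7·6 + ½·5·6² = 48 m; v ends 23 m/s.
6–11 s: v starts 23 m/s; Δx = 23·5 + ½·7·5² = 202.5 m; v ends 58 m/s.
11–16 s: v starts 58 m/s; Δx = 58·5 + ½·-11·5² = 152.5 m; v ends 3 m/s.
16–19 s: v starts 3 m/s; Δx = 3·3 + ½·12·3² = 63 m; v ends 39 m/s.
x(19) = -10 + Σ Δx = 456 m.

456 m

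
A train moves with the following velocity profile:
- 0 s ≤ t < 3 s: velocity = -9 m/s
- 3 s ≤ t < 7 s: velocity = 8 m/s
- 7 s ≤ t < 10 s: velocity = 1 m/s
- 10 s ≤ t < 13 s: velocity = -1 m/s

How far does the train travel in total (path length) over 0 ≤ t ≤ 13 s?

65 m

Total distance travelled is ∫|v| dt — sum the magnitudes of each area piece.
0–3 s: |-9| × 3 = 27 m
3–7 s: |8| × 4 = 32 m
7–10 s: |1| × 3 = 3 m
10–13 s: |-1| × 3 = 3 m
Total distance = 65 m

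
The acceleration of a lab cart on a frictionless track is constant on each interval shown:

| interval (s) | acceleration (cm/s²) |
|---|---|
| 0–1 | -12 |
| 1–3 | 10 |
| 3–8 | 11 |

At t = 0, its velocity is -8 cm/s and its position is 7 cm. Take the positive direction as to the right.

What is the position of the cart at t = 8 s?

On each constant-a segment, Δv = aΔt and Δx = v₀Δt + ½aΔt²; chain segment to segment.
0–1 s: v starts -8 cm/s; Δx = -8·1 + ½·-12·1² = -14 cm; v ends -20 cm/s.
1–3 s: v starts -20 cm/s; Δx = -20·2 + ½·10·2² = -20 cm; v ends 0 cm/s.
3–8 s: v starts 0 cm/s; Δx = 0·5 + ½·11·5² = 137.5 cm; v ends 55 cm/s.
x(8) = 7 + Σ Δx = 110.5 cm.

110.5 cm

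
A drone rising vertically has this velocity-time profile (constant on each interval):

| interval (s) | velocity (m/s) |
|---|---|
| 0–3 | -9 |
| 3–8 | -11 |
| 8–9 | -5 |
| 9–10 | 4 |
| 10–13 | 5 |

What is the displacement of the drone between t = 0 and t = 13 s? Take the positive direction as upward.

Displacement is the signed area under the v-t curve.
0–3 s: -9 × 3 = -27 m
3–8 s: -11 × 5 = -55 m
8–9 s: -5 × 1 = -5 m
9–10 s: 4 × 1 = 4 m
10–13 s: 5 × 3 = 15 m
Net displacement = -68 m

-68 m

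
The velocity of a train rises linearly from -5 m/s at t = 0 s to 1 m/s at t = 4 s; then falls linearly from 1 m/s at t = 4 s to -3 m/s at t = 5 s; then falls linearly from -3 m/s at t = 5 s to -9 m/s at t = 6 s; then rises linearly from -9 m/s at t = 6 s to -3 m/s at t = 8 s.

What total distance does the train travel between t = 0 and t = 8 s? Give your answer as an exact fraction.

335/12 m

Total distance travelled is ∫|v| dt — sum the magnitudes of each area piece.
0–4 s: v = 0 at t = 10/3 s; triangle areas 25/3 + 1/3 = 26/3 m
4–5 s: v = 0 at t = 4.25 s; triangle areas 0.125 + 1.125 = 1.25 m
5–6 s: |½(-3 + -9)(1)| = 6 m
6–8 s: |½(-9 + -3)(2)| = 12 m
Total distance = 335/12 m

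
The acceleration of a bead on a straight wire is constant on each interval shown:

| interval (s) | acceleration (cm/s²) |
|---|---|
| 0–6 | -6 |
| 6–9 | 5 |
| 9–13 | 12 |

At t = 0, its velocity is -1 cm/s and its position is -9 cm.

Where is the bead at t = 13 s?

-203.5 cm

On each constant-a segment, Δv = aΔt and Δx = v₀Δt + ½aΔt²; chain segment to segment.
0–6 s: v starts -1 cm/s; Δx = -1·6 + ½·-6·6² = -114 cm; v ends -37 cm/s.
6–9 s: v starts -37 cm/s; Δx = -37·3 + ½·5·3² = -88.5 cm; v ends -22 cm/s.
9–13 s: v starts -22 cm/s; Δx = -22·4 + ½·12·4² = 8 cm; v ends 26 cm/s.
x(13) = -9 + Σ Δx = -203.5 cm.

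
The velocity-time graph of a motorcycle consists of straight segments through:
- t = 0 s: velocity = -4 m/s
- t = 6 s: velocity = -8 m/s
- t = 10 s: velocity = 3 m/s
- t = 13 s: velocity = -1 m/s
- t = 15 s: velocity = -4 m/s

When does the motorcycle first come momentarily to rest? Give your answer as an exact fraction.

t = 98/11 s

v changes sign on 6–10 s (from -8 to 3); the graph is linear there, so v = 0 at t = 6 + (8)·(10 − 6)/(3 − -8) = 98/11 s.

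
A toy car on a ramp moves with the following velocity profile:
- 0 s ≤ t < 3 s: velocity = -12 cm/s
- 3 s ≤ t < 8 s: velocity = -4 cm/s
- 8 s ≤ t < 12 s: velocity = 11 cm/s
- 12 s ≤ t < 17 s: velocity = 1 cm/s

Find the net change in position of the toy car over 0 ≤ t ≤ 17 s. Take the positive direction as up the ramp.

Displacement is the signed area under the v-t curve.
0–3 s: -12 × 3 = -36 cm
3–8 s: -4 × 5 = -20 cm
8–12 s: 11 × 4 = 44 cm
12–17 s: 1 × 5 = 5 cm
Net displacement = -7 cm

-7 cm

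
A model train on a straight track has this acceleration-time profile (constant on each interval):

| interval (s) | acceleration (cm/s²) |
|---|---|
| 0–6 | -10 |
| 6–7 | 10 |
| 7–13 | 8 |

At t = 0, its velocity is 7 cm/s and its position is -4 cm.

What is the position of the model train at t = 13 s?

-304 cm

On each constant-a segment, Δv = aΔt and Δx = v₀Δt + ½aΔt²; chain segment to segment.
0–6 s: v starts 7 cm/s; Δx = 7·6 + ½·-10·6² = -138 cm; v ends -53 cm/s.
6–7 s: v starts -53 cm/s; Δx = -53·1 + ½·10·1² = -48 cm; v ends -43 cm/s.
7–13 s: v starts -43 cm/s; Δx = -43·6 + ½·8·6² = -114 cm; v ends 5 cm/s.
x(13) = -4 + Σ Δx = -304 cm.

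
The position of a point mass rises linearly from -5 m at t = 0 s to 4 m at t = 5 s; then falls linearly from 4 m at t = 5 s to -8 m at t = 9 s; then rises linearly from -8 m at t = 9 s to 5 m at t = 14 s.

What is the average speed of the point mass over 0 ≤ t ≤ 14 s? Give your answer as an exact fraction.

Average speed = (total path length)/(elapsed time); on a piecewise-linear x-t graph the path length is Σ|Δx|.
0–5 s: |Δx| = |4 − -5| = 9 m
5–9 s: |Δx| = |-8 − 4| = 12 m
9–14 s: |Δx| = |5 − -8| = 13 m
Total path = 34 m; average speed = 34/14 = 17/7 m/s.

17/7 m/s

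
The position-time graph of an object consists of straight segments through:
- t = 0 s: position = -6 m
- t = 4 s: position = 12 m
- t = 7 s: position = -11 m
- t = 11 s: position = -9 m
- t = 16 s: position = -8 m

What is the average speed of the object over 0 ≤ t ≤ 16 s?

Average speed = (total path length)/(elapsed time); on a piecewise-linear x-t graph the path length is Σ|Δx|.
0–4 s: |Δx| = |12 − -6| = 18 m
4–7 s: |Δx| = |-11 − 12| = 23 m
7–11 s: |Δx| = |-9 − -11| = 2 m
11–16 s: |Δx| = |-8 − -9| = 1 m
Total path = 44 m; average speed = 44/16 = 2.75 m/s.

2.75 m/s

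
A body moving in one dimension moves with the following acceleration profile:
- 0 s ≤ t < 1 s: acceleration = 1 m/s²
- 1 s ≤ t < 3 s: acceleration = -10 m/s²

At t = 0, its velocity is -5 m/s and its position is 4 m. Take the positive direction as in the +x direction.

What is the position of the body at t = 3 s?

On each constant-a segment, Δv = aΔt and Δx = v₀Δt + ½aΔt²; chain segment to segment.
0–1 s: v starts -5 m/s; Δx = -5·1 + ½·1·1² = -4.5 m; v ends -4 m/s.
1–3 s: v starts -4 m/s; Δx = -4·2 + ½·-10·2² = -28 m; v ends -24 m/s.
x(3) = 4 + Σ Δx = -28.5 m.

-28.5 m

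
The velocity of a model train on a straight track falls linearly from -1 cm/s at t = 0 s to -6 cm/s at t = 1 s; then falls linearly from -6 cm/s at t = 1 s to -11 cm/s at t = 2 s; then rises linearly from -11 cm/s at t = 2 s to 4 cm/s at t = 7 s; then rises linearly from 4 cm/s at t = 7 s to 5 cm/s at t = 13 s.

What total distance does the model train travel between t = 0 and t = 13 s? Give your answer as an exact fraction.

371/6 cm

Distance (not displacement) is the total path length: add the absolute areas under v-t.
0–1 s: |½(-1 + -6)(1)| = 3.5 cm
1–2 s: |½(-6 + -11)(1)| = 8.5 cm
2–7 s: v = 0 at t = 17/3 s; triangle areas 121/6 + 8/3 = 137/6 cm
7–13 s: |½(4 + 5)(6)| = 27 cm
Total distance = 371/6 cm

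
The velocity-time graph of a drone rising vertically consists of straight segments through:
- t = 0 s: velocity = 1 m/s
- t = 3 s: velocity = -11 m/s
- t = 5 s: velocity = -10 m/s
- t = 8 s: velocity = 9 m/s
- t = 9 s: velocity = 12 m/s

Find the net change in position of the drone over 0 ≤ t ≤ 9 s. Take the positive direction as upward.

-27 m

Net displacement equals the area under the velocity-time graph (areas below the axis count negative).
0–3 s: ½(1 + -11)(3) = -15 m
3–5 s: ½(-11 + -10)(2) = -21 m
5–8 s: ½(-10 + 9)(3) = -1.5 m
8–9 s: ½(9 + 12)(1) = 10.5 m
Net displacement = -27 m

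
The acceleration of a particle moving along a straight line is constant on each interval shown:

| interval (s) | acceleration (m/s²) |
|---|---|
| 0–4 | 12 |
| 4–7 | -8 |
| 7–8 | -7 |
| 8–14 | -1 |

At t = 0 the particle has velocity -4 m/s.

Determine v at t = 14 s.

7 m/s

Δv equals the area under the a-t graph; then v = v₀ + Δv.
0–4 s: 12 × 4 = 48 m/s
4–7 s: -8 × 3 = -24 m/s
7–8 s: -7 × 1 = -7 m/s
8–14 s: -1 × 6 = -6 m/s
Δv = 11 m/s, so v(14) = -4 + (11) = 7 m/s.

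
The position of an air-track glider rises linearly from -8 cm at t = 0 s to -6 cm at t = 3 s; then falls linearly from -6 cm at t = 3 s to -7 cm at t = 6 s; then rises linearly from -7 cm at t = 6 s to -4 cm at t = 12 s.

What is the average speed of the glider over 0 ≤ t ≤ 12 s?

0.5 cm/s

Average speed = (total path length)/(elapsed time); on a piecewise-linear x-t graph the path length is Σ|Δx|.
0–3 s: |Δx| = |-6 − -8| = 2 cm
3–6 s: |Δx| = |-7 − -6| = 1 cm
6–12 s: |Δx| = |-4 − -7| = 3 cm
Total path = 6 cm; average speed = 6/12 = 0.5 cm/s.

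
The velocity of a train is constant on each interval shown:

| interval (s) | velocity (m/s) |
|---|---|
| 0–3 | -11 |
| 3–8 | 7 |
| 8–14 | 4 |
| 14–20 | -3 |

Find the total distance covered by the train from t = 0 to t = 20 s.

110 m

Total distance travelled is ∫|v| dt — sum the magnitudes of each area piece.
0–3 s: |-11| × 3 = 33 m
3–8 s: |7| × 5 = 35 m
8–14 s: |4| × 6 = 24 m
14–20 s: |-3| × 6 = 18 m
Total distance = 110 m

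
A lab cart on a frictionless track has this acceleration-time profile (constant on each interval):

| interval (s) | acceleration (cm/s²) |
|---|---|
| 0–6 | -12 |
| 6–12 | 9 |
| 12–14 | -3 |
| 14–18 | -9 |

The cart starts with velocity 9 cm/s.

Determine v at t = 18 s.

Δv equals the area under the a-t graph; then v = v₀ + Δv.
0–6 s: -12 × 6 = -72 cm/s
6–12 s: 9 × 6 = 54 cm/s
12–14 s: -3 × 2 = -6 cm/s
14–18 s: -9 × 4 = -36 cm/s
Δv = -60 cm/s, so v(18) = 9 + (-60) = -51 cm/s.

-51 cm/s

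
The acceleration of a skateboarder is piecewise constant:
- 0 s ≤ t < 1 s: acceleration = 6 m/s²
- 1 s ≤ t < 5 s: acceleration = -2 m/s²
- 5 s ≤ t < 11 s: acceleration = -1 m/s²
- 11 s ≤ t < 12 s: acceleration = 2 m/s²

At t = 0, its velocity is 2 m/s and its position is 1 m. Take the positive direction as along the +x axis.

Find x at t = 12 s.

On each constant-a segment, Δv = aΔt and Δx = v₀Δt + ½aΔt²; chain segment to segment.
0–1 s: v starts 2 m/s; Δx = 2·1 + ½·6·1² = 5 m; v ends 8 m/s.
1–5 s: v starts 8 m/s; Δx = 8·4 + ½·-2·4² = 16 m; v ends 0 m/s.
5–11 s: v starts 0 m/s; Δx = 0·6 + ½·-1·6² = -18 m; v ends -6 m/s.
11–12 s: v starts -6 m/s; Δx = -6·1 + ½·2·1² = -5 m; v ends -4 m/s.
x(12) = 1 + Σ Δx = -1 m.

-1 m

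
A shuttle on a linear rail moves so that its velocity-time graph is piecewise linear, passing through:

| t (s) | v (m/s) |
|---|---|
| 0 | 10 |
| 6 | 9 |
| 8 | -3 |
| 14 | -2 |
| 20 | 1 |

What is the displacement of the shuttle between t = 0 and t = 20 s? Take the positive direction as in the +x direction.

Net displacement equals the area under the velocity-time graph (areas below the axis count negative).
0–6 s: ½(10 + 9)(6) = 57 m
6–8 s: ½(9 + -3)(2) = 6 m
8–14 s: ½(-3 + -2)(6) = -15 m
14–20 s: ½(-2 + 1)(6) = -3 m
Net displacement = 45 m

45 m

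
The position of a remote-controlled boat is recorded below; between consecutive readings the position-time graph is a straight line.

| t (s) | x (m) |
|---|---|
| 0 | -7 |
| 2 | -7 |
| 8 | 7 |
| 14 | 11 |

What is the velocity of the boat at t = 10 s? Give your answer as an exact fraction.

2/3 m/s

Velocity is the slope of the x-t graph on 8–14 s: (11 − 7)/(14 − 8) = 2/3 m/s.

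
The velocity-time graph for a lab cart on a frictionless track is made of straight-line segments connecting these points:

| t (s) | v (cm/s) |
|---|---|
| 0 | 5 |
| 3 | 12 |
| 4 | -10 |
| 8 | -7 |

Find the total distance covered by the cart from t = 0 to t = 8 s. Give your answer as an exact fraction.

Distance (not displacement) is the total path length: add the absolute areas under v-t.
0–3 s: |½(5 + 12)(3)| = 25.5 cm
3–4 s: v = 0 at t = 39/11 s; triangle areas 36/11 + 25/11 = 61/11 cm
4–8 s: |½(-10 + -7)(4)| = 34 cm
Total distance = 1431/22 cm

1431/22 cm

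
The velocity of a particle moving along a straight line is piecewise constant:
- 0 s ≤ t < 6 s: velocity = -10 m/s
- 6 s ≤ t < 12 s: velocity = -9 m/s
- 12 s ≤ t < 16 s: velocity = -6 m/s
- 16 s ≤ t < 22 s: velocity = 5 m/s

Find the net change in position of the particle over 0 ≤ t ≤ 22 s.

Displacement is the signed area under the v-t curve.
0–6 s: -10 × 6 = -60 m
6–12 s: -9 × 6 = -54 m
12–16 s: -6 × 4 = -24 m
16–22 s: 5 × 6 = 30 m
Net displacement = -108 m

-108 m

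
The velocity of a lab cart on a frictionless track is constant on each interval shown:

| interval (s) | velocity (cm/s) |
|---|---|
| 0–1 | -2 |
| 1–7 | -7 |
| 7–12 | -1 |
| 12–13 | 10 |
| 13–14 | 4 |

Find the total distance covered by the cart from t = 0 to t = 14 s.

63 cm

Distance (not displacement) is the total path length: add the absolute areas under v-t.
0–1 s: |-2| × 1 = 2 cm
1–7 s: |-7| × 6 = 42 cm
7–12 s: |-1| × 5 = 5 cm
12–13 s: |10| × 1 = 10 cm
13–14 s: |4| × 1 = 4 cm
Total distance = 63 cm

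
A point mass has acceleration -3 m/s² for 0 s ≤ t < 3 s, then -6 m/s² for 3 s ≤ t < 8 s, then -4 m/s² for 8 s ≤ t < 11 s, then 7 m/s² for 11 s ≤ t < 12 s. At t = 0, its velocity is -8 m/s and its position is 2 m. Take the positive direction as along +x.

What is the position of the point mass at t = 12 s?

On each constant-a segment, Δv = aΔt and Δx = v₀Δt + ½aΔt²; chain segment to segment.
0–3 s: v starts -8 m/s; Δx = -8·3 + ½·-3·3² = -37.5 m; v ends -17 m/s.
3–8 s: v starts -17 m/s; Δx = -17·5 + ½·-6·5² = -160 m; v ends -47 m/s.
8–11 s: v starts -47 m/s; Δx = -47·3 + ½·-4·3² = -159 m; v ends -59 m/s.
11–12 s: v starts -59 m/s; Δx = -59·1 + ½·7·1² = -55.5 m; v ends -52 m/s.
x(12) = 2 + Σ Δx = -410 m.

-410 m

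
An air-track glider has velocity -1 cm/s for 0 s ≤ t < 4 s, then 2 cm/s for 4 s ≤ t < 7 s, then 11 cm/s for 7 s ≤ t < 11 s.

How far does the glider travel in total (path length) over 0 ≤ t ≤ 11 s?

Total distance travelled is ∫|v| dt — sum the magnitudes of each area piece.
0–4 s: |-1| × 4 = 4 cm
4–7 s: |2| × 3 = 6 cm
7–11 s: |11| × 4 = 44 cm
Total distance = 54 cm

54 cm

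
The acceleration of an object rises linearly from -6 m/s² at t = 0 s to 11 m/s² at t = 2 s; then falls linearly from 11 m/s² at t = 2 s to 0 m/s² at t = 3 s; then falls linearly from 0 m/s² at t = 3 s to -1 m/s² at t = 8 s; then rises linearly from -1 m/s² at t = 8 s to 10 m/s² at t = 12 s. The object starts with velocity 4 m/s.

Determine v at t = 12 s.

30 m/s

Δv equals the area under the a-t graph; then v = v₀ + Δv.
0–2 s: ½(-6 + 11)(2) = 5 m/s
2–3 s: ½(11 + 0)(1) = 5.5 m/s
3–8 s: ½(0 + -1)(5) = -2.5 m/s
8–12 s: ½(-1 + 10)(4) = 18 m/s
Δv = 26 m/s, so v(12) = 4 + (26) = 30 m/s.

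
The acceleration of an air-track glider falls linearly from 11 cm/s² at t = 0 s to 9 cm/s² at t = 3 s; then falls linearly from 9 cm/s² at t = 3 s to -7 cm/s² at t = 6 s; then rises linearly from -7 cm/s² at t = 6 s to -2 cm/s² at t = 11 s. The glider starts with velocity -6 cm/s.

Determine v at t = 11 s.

4.5 cm/s

Δv equals the area under the a-t graph; then v = v₀ + Δv.
0–3 s: ½(11 + 9)(3) = 30 cm/s
3–6 s: ½(9 + -7)(3) = 3 cm/s
6–11 s: ½(-7 + -2)(5) = -22.5 cm/s
Δv = 10.5 cm/s, so v(11) = -6 + (10.5) = 4.5 cm/s.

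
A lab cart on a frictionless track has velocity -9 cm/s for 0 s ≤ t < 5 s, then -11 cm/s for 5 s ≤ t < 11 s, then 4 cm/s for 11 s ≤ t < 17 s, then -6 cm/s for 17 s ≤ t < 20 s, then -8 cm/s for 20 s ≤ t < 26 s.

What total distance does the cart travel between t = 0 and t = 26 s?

Total distance travelled is ∫|v| dt — sum the magnitudes of each area piece.
0–5 s: |-9| × 5 = 45 cm
5–11 s: |-11| × 6 = 66 cm
11–17 s: |4| × 6 = 24 cm
17–20 s: |-6| × 3 = 18 cm
20–26 s: |-8| × 6 = 48 cm
Total distance = 201 cm

201 cm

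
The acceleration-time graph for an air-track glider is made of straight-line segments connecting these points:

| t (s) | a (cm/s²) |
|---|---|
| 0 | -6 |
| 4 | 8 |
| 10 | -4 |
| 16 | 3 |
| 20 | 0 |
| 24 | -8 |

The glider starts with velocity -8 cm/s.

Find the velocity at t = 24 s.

-5 cm/s

Δv equals the area under the a-t graph; then v = v₀ + Δv.
0–4 s: ½(-6 + 8)(4) = 4 cm/s
4–10 s: ½(8 + -4)(6) = 12 cm/s
10–16 s: ½(-4 + 3)(6) = -3 cm/s
16–20 s: ½(3 + 0)(4) = 6 cm/s
20–24 s: ½(0 + -8)(4) = -16 cm/s
Δv = 3 cm/s, so v(24) = -8 + (3) = -5 cm/s.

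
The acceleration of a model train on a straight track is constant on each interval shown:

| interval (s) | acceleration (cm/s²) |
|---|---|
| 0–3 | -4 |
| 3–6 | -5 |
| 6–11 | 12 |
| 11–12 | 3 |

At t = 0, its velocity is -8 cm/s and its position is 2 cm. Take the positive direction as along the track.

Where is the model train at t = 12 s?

On each constant-a segment, Δv = aΔt and Δx = v₀Δt + ½aΔt²; chain segment to segment.
0–3 s: v starts -8 cm/s; Δx = -8·3 + ½·-4·3² = -42 cm; v ends -20 cm/s.
3–6 s: v starts -20 cm/s; Δx = -20·3 + ½·-5·3² = -82.5 cm; v ends -35 cm/s.
6–11 s: v starts -35 cm/s; Δx = -35·5 + ½·12·5² = -25 cm; v ends 25 cm/s.
11–12 s: v starts 25 cm/s; Δx = 25·1 + ½·3·1² = 26.5 cm; v ends 28 cm/s.
x(12) = 2 + Σ Δx = -121 cm.

-121 cm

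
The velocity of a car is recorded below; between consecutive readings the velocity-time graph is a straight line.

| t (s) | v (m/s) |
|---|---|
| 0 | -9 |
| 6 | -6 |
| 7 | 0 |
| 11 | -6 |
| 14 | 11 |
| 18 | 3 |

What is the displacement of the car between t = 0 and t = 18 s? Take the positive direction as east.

-24.5 m

Net displacement equals the area under the velocity-time graph (areas below the axis count negative).
0–6 s: ½(-9 + -6)(6) = -45 m
6–7 s: ½(-6 + 0)(1) = -3 m
7–11 s: ½(0 + -6)(4) = -12 m
11–14 s: ½(-6 + 11)(3) = 7.5 m
14–18 s: ½(11 + 3)(4) = 28 m
Net displacement = -24.5 m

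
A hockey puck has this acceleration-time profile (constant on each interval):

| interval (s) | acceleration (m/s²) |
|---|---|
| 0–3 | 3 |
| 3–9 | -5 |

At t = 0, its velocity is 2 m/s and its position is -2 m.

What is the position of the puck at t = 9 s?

On each constant-a segment, Δv = aΔt and Δx = v₀Δt + ½aΔt²; chain segment to segment.
0–3 s: v starts 2 m/s; Δx = 2·3 + ½·3·3² = 19.5 m; v ends 11 m/s.
3–9 s: v starts 11 m/s; Δx = 11·6 + ½·-5·6² = -24 m; v ends -19 m/s.
x(9) = -2 + Σ Δx = -6.5 m.

-6.5 m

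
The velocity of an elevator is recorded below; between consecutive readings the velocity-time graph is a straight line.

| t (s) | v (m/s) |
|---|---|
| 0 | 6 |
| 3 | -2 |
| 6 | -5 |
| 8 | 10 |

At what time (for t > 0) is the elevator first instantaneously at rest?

t = 2.25 s

v changes sign on 0–3 s (from 6 to -2); the graph is linear there, so v = 0 at t = 0 + (-6)·(3 − 0)/(-2 − 6) = 2.25 s.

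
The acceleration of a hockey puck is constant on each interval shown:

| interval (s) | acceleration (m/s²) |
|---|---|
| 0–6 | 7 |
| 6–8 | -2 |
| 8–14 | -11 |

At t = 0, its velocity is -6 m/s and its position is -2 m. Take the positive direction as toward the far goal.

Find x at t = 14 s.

150 m

On each constant-a segment, Δv = aΔt and Δx = v₀Δt + ½aΔt²; chain segment to segment.
0–6 s: v starts -6 m/s; Δx = -6·6 + ½·7·6² = 90 m; v ends 36 m/s.
6–8 s: v starts 36 m/s; Δx = 36·2 + ½·-2·2² = 68 m; v ends 32 m/s.
8–14 s: v starts 32 m/s; Δx = 32·6 + ½·-11·6² = -6 m; v ends -34 m/s.
x(14) = -2 + Σ Δx = 150 m.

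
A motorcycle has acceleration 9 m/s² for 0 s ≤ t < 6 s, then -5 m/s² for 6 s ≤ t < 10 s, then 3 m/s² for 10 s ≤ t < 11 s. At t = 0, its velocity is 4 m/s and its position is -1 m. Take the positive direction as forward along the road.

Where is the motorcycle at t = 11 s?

416.5 m

On each constant-a segment, Δv = aΔt and Δx = v₀Δt + ½aΔt²; chain segment to segment.
0–6 s: v starts 4 m/s; Δx = 4·6 + ½·9·6² = 186 m; v ends 58 m/s.
6–10 s: v starts 58 m/s; Δx = 58·4 + ½·-5·4² = 192 m; v ends 38 m/s.
10–11 s: v starts 38 m/s; Δx = 38·1 + ½·3·1² = 39.5 m; v ends 41 m/s.
x(11) = -1 + Σ Δx = 416.5 m.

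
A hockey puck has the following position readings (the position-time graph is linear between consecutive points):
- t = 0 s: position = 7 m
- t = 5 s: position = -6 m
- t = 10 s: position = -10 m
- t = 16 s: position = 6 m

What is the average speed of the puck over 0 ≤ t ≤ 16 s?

2.0625 m/s

Average speed = (total path length)/(elapsed time); on a piecewise-linear x-t graph the path length is Σ|Δx|.
0–5 s: |Δx| = |-6 − 7| = 13 m
5–10 s: |Δx| = |-10 − -6| = 4 m
10–16 s: |Δx| = |6 − -10| = 16 m
Total path = 33 m; average speed = 33/16 = 2.0625 m/s.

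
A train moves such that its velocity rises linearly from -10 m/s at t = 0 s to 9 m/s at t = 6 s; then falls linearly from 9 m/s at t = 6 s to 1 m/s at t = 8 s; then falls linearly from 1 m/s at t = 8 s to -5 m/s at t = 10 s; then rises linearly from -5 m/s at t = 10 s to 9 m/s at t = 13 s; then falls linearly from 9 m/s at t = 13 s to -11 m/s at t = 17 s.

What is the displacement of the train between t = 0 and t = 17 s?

5 m

Displacement is the signed area under the v-t curve.
0–6 s: ½(-10 + 9)(6) = -3 m
6–8 s: ½(9 + 1)(2) = 10 m
8–10 s: ½(1 + -5)(2) = -4 m
10–13 s: ½(-5 + 9)(3) = 6 m
13–17 s: ½(9 + -11)(4) = -4 m
Net displacement = 5 m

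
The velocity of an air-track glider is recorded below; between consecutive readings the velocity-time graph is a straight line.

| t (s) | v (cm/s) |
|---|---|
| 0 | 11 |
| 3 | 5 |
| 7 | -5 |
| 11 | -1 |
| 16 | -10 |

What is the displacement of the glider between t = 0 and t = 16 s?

-15.5 cm

Net displacement equals the area under the velocity-time graph (areas below the axis count negative).
0–3 s: ½(11 + 5)(3) = 24 cm
3–7 s: ½(5 + -5)(4) = 0 cm
7–11 s: ½(-5 + -1)(4) = -12 cm
11–16 s: ½(-1 + -10)(5) = -27.5 cm
Net displacement = -15.5 cm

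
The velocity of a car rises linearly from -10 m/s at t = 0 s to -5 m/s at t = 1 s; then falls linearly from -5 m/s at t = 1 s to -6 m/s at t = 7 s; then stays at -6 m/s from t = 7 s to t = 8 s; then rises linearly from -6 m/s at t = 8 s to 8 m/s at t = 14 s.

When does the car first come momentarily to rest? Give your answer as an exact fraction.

v changes sign on 8–14 s (from -6 to 8); the graph is linear there, so v = 0 at t = 8 + (6)·(14 − 8)/(8 − -6) = 74/7 s.

t = 74/7 s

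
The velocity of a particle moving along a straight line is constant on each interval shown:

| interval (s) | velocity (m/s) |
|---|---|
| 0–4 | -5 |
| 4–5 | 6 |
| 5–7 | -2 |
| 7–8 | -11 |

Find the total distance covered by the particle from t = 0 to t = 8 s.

Total distance travelled is ∫|v| dt — sum the magnitudes of each area piece.
0–4 s: |-5| × 4 = 20 m
4–5 s: |6| × 1 = 6 m
5–7 s: |-2| × 2 = 4 m
7–8 s: |-11| × 1 = 11 m
Total distance = 41 m

41 m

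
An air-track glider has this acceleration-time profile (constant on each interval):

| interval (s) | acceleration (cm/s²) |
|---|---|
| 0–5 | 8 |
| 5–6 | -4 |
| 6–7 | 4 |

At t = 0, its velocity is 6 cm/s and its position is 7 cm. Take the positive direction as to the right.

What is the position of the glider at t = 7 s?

On each constant-a segment, Δv = aΔt and Δx = v₀Δt + ½aΔt²; chain segment to segment.
0–5 s: v starts 6 cm/s; Δx = 6·5 + ½·8·5² = 130 cm; v ends 46 cm/s.
5–6 s: v starts 46 cm/s; Δx = 46·1 + ½·-4·1² = 44 cm; v ends 42 cm/s.
6–7 s: v starts 42 cm/s; Δx = 42·1 + ½·4·1² = 44 cm; v ends 46 cm/s.
x(7) = 7 + Σ Δx = 225 cm.

225 cm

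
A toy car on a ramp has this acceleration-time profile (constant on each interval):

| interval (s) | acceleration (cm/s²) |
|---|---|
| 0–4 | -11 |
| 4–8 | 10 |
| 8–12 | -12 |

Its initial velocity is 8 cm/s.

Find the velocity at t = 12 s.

Δv equals the area under the a-t graph; then v = v₀ + Δv.
0–4 s: -11 × 4 = -44 cm/s
4–8 s: 10 × 4 = 40 cm/s
8–12 s: -12 × 4 = -48 cm/s
Δv = -52 cm/s, so v(12) = 8 + (-52) = -44 cm/s.

-44 cm/s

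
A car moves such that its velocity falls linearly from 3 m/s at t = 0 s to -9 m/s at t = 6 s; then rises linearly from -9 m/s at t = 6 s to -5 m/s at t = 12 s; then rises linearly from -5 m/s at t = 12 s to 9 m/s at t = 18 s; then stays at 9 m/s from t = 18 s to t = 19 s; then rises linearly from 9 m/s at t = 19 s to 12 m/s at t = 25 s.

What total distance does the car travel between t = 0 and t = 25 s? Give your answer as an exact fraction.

Distance (not displacement) is the total path length: add the absolute areas under v-t.
0–6 s: v = 0 at t = 1.5 s; triangle areas 2.25 + 20.25 = 22.5 m
6–12 s: |½(-9 + -5)(6)| = 42 m
12–18 s: v = 0 at t = 99/7 s; triangle areas 75/14 + 243/14 = 159/7 m
18–19 s: |9| × 1 = 9 m
19–25 s: |½(9 + 12)(6)| = 63 m
Total distance = 2229/14 m

2229/14 m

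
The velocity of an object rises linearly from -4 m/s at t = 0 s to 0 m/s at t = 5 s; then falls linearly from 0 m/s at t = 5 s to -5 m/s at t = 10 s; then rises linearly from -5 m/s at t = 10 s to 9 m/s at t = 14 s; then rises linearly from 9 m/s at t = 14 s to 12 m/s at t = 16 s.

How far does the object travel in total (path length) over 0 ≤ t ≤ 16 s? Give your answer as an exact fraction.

821/14 m

Distance (not displacement) is the total path length: add the absolute areas under v-t.
0–5 s: |½(-4 + 0)(5)| = 10 m
5–10 s: |½(0 + -5)(5)| = 12.5 m
10–14 s: v = 0 at t = 80/7 s; triangle areas 25/7 + 81/7 = 106/7 m
14–16 s: |½(9 + 12)(2)| = 21 m
Total distance = 821/14 m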